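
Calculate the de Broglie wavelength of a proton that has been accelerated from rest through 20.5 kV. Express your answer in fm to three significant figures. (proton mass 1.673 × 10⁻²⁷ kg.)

λ = 200 fm

KE = eV = 1.602 × 10⁻¹⁹ × 2.050 × 10⁴ = 3.284 × 10⁻¹⁵ J.
p = √(2mKE) = √(2 × 1.673 × 10⁻²⁷ × 3.284 × 10⁻¹⁵) = 3.315 × 10⁻²¹ kg·m/s.
λ = h/p = 6.626 × 10⁻³⁴ / 3.315 × 10⁻²¹ = 2.00 × 10⁻¹³ m = 200 fm.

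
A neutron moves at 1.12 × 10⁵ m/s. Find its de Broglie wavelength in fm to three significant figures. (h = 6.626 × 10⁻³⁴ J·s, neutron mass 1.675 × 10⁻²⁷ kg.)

λ = 3530 fm

p = mv = 1.675 × 10⁻²⁷ × 1.12 × 10⁵ = 1.876 × 10⁻²² kg·m/s.
λ = h/p = 6.626 × 10⁻³⁴ / 1.876 × 10⁻²² = 3.53 × 10⁻¹² m = 3530 fm.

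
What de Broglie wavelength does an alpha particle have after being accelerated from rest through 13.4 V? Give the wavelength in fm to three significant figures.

KE = 2eV = 2 × 1.602 × 10⁻¹⁹ × 13.40 = 4.293 × 10⁻¹⁸ J.
p = √(2mKE) = √(2 × 6.645 × 10⁻²⁷ × 4.293 × 10⁻¹⁸) = 2.389 × 10⁻²² kg·m/s.
λ = h/p = 6.626 × 10⁻³⁴ / 2.389 × 10⁻²² = 2.77 × 10⁻¹² m = 2770 fm.

λ = 2770 fm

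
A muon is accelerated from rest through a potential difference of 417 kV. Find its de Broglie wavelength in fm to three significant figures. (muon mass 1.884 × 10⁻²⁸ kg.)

λ = 132 fm

KE = eV = 1.602 × 10⁻¹⁹ × 4.170 × 10⁵ = 6.680 × 10⁻¹⁴ J.
p = √(2mKE) = √(2 × 1.884 × 10⁻²⁸ × 6.680 × 10⁻¹⁴) = 5.017 × 10⁻²¹ kg·m/s.
λ = h/p = 6.626 × 10⁻³⁴ / 5.017 × 10⁻²¹ = 1.32 × 10⁻¹³ m = 132 fm.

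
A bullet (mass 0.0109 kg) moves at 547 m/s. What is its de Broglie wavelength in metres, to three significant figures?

λ = 1.11 × 10⁻³⁴ m

p = mv = 0.0109 × 547 = 5.962 kg·m/s.
λ = h/p = 6.626 × 10⁻³⁴ / 5.962 = 1.11 × 10⁻³⁴ m.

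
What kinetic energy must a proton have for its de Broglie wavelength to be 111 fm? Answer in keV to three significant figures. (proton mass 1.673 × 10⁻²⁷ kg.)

KE = 66.5 keV

p = h/λ = 6.626 × 10⁻³⁴ / 1.110 × 10⁻¹³ = 5.969 × 10⁻²¹ kg·m/s.
KE = p²/(2m) = (5.969 × 10⁻²¹)² / (2 × 1.673 × 10⁻²⁷) = 1.065 × 10⁻¹⁴ J = 66.5 keV.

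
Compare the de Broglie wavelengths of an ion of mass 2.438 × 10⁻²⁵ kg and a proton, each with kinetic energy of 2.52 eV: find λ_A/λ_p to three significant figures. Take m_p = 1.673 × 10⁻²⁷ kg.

λ_A/λ_p = 0.0828

At fixed KE, p = √(2mKE) so λ = h/p ∝ 1/√m.
λ_A/λ_p = √(m_p/m_A) = √(1.673 × 10⁻²⁷/2.438 × 10⁻²⁵) = √(6.862 × 10⁻³) = 0.0828.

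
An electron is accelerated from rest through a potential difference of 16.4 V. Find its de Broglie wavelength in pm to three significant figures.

λ = 303 pm

KE = eV = 1.602 × 10⁻¹⁹ × 16.40 = 2.627 × 10⁻¹⁸ J.
p = √(2mKE) = √(2 × 9.109 × 10⁻³¹ × 2.627 × 10⁻¹⁸) = 2.188 × 10⁻²⁴ kg·m/s.
λ = h/p = 6.626 × 10⁻³⁴ / 2.188 × 10⁻²⁴ = 3.03 × 10⁻¹⁰ m = 303 pm.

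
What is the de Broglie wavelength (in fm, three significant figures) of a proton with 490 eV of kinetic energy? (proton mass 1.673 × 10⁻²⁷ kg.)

λ = 1290 fm

KE = 490 eV = 7.850 × 10⁻¹⁷ J.
p = √(2mKE) = √(2 × 1.673 × 10⁻²⁷ × 7.850 × 10⁻¹⁷) = 5.125 × 10⁻²² kg·m/s.
λ = h/p = 6.626 × 10⁻³⁴ / 5.125 × 10⁻²² = 1.29 × 10⁻¹² m = 1290 fm.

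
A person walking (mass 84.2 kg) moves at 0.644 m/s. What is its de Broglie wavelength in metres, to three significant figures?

λ = 1.22 × 10⁻³⁵ m

p = mv = 84.2 × 0.644 = 5.422 × 10¹ kg·m/s.
λ = h/p = 6.626 × 10⁻³⁴ / 5.422 × 10¹ = 1.22 × 10⁻³⁵ m.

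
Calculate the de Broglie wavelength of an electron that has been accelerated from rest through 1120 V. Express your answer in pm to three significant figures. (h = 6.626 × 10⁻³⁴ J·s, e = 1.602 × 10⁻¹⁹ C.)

λ = 36.6 pm

KE = eV = 1.602 × 10⁻¹⁹ × 1120 = 1.794 × 10⁻¹⁶ J.
p = √(2mKE) = √(2 × 9.109 × 10⁻³¹ × 1.794 × 10⁻¹⁶) = 1.808 × 10⁻²³ kg·m/s.
λ = h/p = 6.626 × 10⁻³⁴ / 1.808 × 10⁻²³ = 3.66 × 10⁻¹¹ m = 36.6 pm.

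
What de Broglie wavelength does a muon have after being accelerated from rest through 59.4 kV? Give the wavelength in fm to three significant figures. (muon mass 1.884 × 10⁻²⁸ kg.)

λ = 350 fm

KE = eV = 1.602 × 10⁻¹⁹ × 5.940 × 10⁴ = 9.516 × 10⁻¹⁵ J.
p = √(2mKE) = √(2 × 1.884 × 10⁻²⁸ × 9.516 × 10⁻¹⁵) = 1.894 × 10⁻²¹ kg·m/s.
λ = h/p = 6.626 × 10⁻³⁴ / 1.894 × 10⁻²¹ = 3.50 × 10⁻¹³ m = 350 fm.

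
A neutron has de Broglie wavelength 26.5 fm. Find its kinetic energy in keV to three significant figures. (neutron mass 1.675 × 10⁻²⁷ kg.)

p = h/λ = 6.626 × 10⁻³⁴ / 2.650 × 10⁻¹⁴ = 2.500 × 10⁻²⁰ kg·m/s.
KE = p²/(2m) = (2.500 × 10⁻²⁰)² / (2 × 1.675 × 10⁻²⁷) = 1.866 × 10⁻¹³ J = 1160 keV.

KE = 1160 keV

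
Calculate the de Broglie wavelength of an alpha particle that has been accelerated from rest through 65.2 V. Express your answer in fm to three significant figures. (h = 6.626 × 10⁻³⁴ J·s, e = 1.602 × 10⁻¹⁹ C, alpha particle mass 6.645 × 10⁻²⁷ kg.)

KE = 2eV = 2 × 1.602 × 10⁻¹⁹ × 65.20 = 2.089 × 10⁻¹⁷ J.
p = √(2mKE) = √(2 × 6.645 × 10⁻²⁷ × 2.089 × 10⁻¹⁷) = 5.269 × 10⁻²² kg·m/s.
λ = h/p = 6.626 × 10⁻³⁴ / 5.269 × 10⁻²² = 1.26 × 10⁻¹² m = 1260 fm.

λ = 1260 fm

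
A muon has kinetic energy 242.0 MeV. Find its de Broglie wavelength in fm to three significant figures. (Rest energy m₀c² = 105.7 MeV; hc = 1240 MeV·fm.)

Total energy E = KE + m₀c² = 242.0 + 105.7 = 347.7 MeV.
(pc)² = E² − (m₀c²)² = (347.7)² − (105.7)² = 1.097 × 10⁵ MeV², so pc = 331.2 MeV.
λ = hc/(pc) = 1240 MeV·fm / 331.2 MeV = 3.74 fm.

λ = 3.74 fm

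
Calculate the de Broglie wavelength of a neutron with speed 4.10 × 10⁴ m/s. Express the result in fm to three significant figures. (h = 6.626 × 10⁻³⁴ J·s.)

λ = 9650 fm

p = mv = 1.675 × 10⁻²⁷ × 4.10 × 10⁴ = 6.868 × 10⁻²³ kg·m/s.
λ = h/p = 6.626 × 10⁻³⁴ / 6.868 × 10⁻²³ = 9.65 × 10⁻¹² m = 9650 fm.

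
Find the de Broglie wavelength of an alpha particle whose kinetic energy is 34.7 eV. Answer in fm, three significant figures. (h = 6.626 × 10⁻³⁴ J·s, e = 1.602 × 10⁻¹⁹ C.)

λ = 2440 fm

KE = 34.7 eV = 5.559 × 10⁻¹⁸ J.
p = √(2mKE) = √(2 × 6.645 × 10⁻²⁷ × 5.559 × 10⁻¹⁸) = 2.718 × 10⁻²² kg·m/s.
λ = h/p = 6.626 × 10⁻³⁴ / 2.718 × 10⁻²² = 2.44 × 10⁻¹² m = 2440 fm.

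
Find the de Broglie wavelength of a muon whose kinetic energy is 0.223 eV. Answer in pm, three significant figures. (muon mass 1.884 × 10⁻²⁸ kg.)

λ = 181 pm

KE = 0.223 eV = 3.572 × 10⁻²⁰ J.
p = √(2mKE) = √(2 × 1.884 × 10⁻²⁸ × 3.572 × 10⁻²⁰) = 3.669 × 10⁻²⁴ kg·m/s.
λ = h/p = 6.626 × 10⁻³⁴ / 3.669 × 10⁻²⁴ = 1.81 × 10⁻¹⁰ m = 181 pm.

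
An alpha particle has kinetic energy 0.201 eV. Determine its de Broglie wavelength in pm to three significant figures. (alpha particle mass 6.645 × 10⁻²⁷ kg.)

λ = 32.0 pm

KE = 0.201 eV = 3.220 × 10⁻²⁰ J.
p = √(2mKE) = √(2 × 6.645 × 10⁻²⁷ × 3.220 × 10⁻²⁰) = 2.069 × 10⁻²³ kg·m/s.
λ = h/p = 6.626 × 10⁻³⁴ / 2.069 × 10⁻²³ = 3.20 × 10⁻¹¹ m = 32.0 pm.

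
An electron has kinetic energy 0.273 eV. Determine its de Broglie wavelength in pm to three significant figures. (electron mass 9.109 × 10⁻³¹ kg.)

KE = 0.273 eV = 4.373 × 10⁻²⁰ J.
p = √(2mKE) = √(2 × 9.109 × 10⁻³¹ × 4.373 × 10⁻²⁰) = 2.823 × 10⁻²⁵ kg·m/s.
λ = h/p = 6.626 × 10⁻³⁴ / 2.823 × 10⁻²⁵ = 2.35 × 10⁻⁹ m = 2350 pm.

λ = 2350 pm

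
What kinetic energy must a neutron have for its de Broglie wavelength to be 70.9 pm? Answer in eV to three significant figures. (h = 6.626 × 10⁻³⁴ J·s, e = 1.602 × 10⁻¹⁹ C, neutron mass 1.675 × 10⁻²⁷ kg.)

KE = 0.163 eV

p = h/λ = 6.626 × 10⁻³⁴ / 7.090 × 10⁻¹¹ = 9.346 × 10⁻²⁴ kg·m/s.
KE = p²/(2m) = (9.346 × 10⁻²⁴)² / (2 × 1.675 × 10⁻²⁷) = 2.607 × 10⁻²⁰ J = 0.163 eV.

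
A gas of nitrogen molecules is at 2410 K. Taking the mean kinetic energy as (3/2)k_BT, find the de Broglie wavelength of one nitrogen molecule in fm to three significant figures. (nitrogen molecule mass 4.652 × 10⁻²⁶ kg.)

λ = 9720 fm

KE = (3/2)k_BT = 1.5 × 1.381 × 10⁻²³ × 2410 = 4.992 × 10⁻²⁰ J.
p = √(2mKE) = √(2 × 4.652 × 10⁻²⁶ × 4.992 × 10⁻²⁰) = 6.815 × 10⁻²³ kg·m/s.
λ = h/p = 9.72 × 10⁻¹² m = 9720 fm.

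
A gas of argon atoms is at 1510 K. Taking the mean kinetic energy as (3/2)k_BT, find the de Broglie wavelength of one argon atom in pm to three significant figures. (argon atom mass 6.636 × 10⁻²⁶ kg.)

KE = (3/2)k_BT = 1.5 × 1.381 × 10⁻²³ × 1510 = 3.128 × 10⁻²⁰ J.
p = √(2mKE) = √(2 × 6.636 × 10⁻²⁶ × 3.128 × 10⁻²⁰) = 6.443 × 10⁻²³ kg·m/s.
λ = h/p = 1.03 × 10⁻¹¹ m = 10.3 pm.

λ = 10.3 pm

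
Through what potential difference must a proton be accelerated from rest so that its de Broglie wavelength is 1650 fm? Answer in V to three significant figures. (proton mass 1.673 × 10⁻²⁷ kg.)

p = h/λ = 6.626 × 10⁻³⁴ / 1.650 × 10⁻¹² = 4.016 × 10⁻²² kg·m/s.
KE = p²/(2m) = 4.820 × 10⁻¹⁷ J.
V = KE/e = 4.820 × 10⁻¹⁷ / (1.602 × 10⁻¹⁹) = 301 V.

V = 301 V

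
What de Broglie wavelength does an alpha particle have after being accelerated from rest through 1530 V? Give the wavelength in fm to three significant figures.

KE = 2eV = 2 × 1.602 × 10⁻¹⁹ × 1530 = 4.902 × 10⁻¹⁶ J.
p = √(2mKE) = √(2 × 6.645 × 10⁻²⁷ × 4.902 × 10⁻¹⁶) = 2.552 × 10⁻²¹ kg·m/s.
λ = h/p = 6.626 × 10⁻³⁴ / 2.552 × 10⁻²¹ = 2.60 × 10⁻¹³ m = 260 fm.

λ = 260 fm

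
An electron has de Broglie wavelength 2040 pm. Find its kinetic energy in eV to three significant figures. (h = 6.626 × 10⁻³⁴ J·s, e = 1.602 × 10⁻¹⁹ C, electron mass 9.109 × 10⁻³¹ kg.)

KE = 0.361 eV

p = h/λ = 6.626 × 10⁻³⁴ / 2.040 × 10⁻⁹ = 3.248 × 10⁻²⁵ kg·m/s.
KE = p²/(2m) = (3.248 × 10⁻²⁵)² / (2 × 9.109 × 10⁻³¹) = 5.791 × 10⁻²⁰ J = 0.361 eV.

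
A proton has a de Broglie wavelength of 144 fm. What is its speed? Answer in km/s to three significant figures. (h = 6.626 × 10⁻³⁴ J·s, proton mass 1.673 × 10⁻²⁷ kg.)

p = h/λ = 6.626 × 10⁻³⁴ / 1.440 × 10⁻¹³ = 4.601 × 10⁻²¹ kg·m/s.
v = p/m = 4.601 × 10⁻²¹ / 1.673 × 10⁻²⁷ = 2.75 × 10⁶ m/s = 2750 km/s.

v = 2750 km/s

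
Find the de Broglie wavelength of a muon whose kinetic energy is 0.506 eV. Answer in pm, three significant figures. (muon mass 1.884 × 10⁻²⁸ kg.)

λ = 120 pm

KE = 0.506 eV = 8.106 × 10⁻²⁰ J.
p = √(2mKE) = √(2 × 1.884 × 10⁻²⁸ × 8.106 × 10⁻²⁰) = 5.527 × 10⁻²⁴ kg·m/s.
λ = h/p = 6.626 × 10⁻³⁴ / 5.527 × 10⁻²⁴ = 1.20 × 10⁻¹⁰ m = 120 pm.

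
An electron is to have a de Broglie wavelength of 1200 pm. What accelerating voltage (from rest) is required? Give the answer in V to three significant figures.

p = h/λ = 6.626 × 10⁻³⁴ / 1.200 × 10⁻⁹ = 5.522 × 10⁻²⁵ kg·m/s.
KE = p²/(2m) = 1.674 × 10⁻¹⁹ J.
V = KE/e = 1.674 × 10⁻¹⁹ / (1.602 × 10⁻¹⁹) = 1.04 V.

V = 1.04 V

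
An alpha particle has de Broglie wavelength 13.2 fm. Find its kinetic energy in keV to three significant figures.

p = h/λ = 6.626 × 10⁻³⁴ / 1.320 × 10⁻¹⁴ = 5.020 × 10⁻²⁰ kg·m/s.
KE = p²/(2m) = (5.020 × 10⁻²⁰)² / (2 × 6.645 × 10⁻²⁷) = 1.896 × 10⁻¹³ J = 1180 keV.

KE = 1180 keV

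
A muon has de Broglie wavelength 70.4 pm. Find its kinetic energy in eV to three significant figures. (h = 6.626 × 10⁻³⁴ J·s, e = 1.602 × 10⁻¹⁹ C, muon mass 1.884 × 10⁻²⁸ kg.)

KE = 1.47 eV

p = h/λ = 6.626 × 10⁻³⁴ / 7.040 × 10⁻¹¹ = 9.412 × 10⁻²⁴ kg·m/s.
KE = p²/(2m) = (9.412 × 10⁻²⁴)² / (2 × 1.884 × 10⁻²⁸) = 2.351 × 10⁻¹⁹ J = 1.47 eV.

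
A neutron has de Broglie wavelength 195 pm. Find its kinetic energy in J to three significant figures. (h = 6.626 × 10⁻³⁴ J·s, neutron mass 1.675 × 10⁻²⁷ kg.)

KE = 3.45 × 10⁻²¹ J

p = h/λ = 6.626 × 10⁻³⁴ / 1.950 × 10⁻¹⁰ = 3.398 × 10⁻²⁴ kg·m/s.
KE = p²/(2m) = (3.398 × 10⁻²⁴)² / (2 × 1.675 × 10⁻²⁷) = 3.447 × 10⁻²¹ J = 3.45 × 10⁻²¹ J.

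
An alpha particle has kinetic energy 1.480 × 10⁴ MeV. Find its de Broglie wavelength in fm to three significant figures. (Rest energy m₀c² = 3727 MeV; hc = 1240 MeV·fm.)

λ = 0.0683 fm

Total energy E = KE + m₀c² = 1.480 × 10⁴ + 3727 = 18527 MeV.
(pc)² = E² − (m₀c²)² = (18527)² − (3727)² = 3.294 × 10⁸ MeV², so pc = 1.815 × 10⁴ MeV.
λ = hc/(pc) = 1240 MeV·fm / 1.815 × 10⁴ MeV = 0.0683 fm.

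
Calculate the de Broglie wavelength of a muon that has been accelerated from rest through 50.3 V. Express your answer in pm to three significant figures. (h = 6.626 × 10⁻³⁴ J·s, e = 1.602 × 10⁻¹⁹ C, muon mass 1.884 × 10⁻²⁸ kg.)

KE = eV = 1.602 × 10⁻¹⁹ × 50.30 = 8.058 × 10⁻¹⁸ J.
p = √(2mKE) = √(2 × 1.884 × 10⁻²⁸ × 8.058 × 10⁻¹⁸) = 5.510 × 10⁻²³ kg·m/s.
λ = h/p = 6.626 × 10⁻³⁴ / 5.510 × 10⁻²³ = 1.20 × 10⁻¹¹ m = 12.0 pm.

λ = 12.0 pm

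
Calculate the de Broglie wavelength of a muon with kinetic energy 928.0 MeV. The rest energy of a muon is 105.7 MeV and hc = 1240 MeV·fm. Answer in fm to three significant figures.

λ = 1.21 fm

Total energy E = KE + m₀c² = 928.0 + 105.7 = 1033.7 MeV.
(pc)² = E² − (m₀c²)² = (1033.7)² − (105.7)² = 1.057 × 10⁶ MeV², so pc = 1028 MeV.
λ = hc/(pc) = 1240 MeV·fm / 1028 MeV = 1.21 fm.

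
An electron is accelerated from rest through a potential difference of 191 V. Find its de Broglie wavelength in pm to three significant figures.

KE = eV = 1.602 × 10⁻¹⁹ × 191.0 = 3.060 × 10⁻¹⁷ J.
p = √(2mKE) = √(2 × 9.109 × 10⁻³¹ × 3.060 × 10⁻¹⁷) = 7.466 × 10⁻²⁴ kg·m/s.
λ = h/p = 6.626 × 10⁻³⁴ / 7.466 × 10⁻²⁴ = 8.87 × 10⁻¹¹ m = 88.7 pm.

λ = 88.7 pm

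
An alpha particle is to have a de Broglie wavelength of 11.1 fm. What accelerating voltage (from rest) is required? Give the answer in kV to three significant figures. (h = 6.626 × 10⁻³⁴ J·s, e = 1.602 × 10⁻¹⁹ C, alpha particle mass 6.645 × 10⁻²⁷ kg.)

p = h/λ = 6.626 × 10⁻³⁴ / 1.110 × 10⁻¹⁴ = 5.969 × 10⁻²⁰ kg·m/s.
KE = p²/(2m) = 2.681 × 10⁻¹³ J.
V = KE/2e = 2.681 × 10⁻¹³ / (2 × 1.602 × 10⁻¹⁹) = 837 kV.

V = 837 kV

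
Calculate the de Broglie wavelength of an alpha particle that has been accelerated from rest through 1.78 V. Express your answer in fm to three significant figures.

KE = 2eV = 2 × 1.602 × 10⁻¹⁹ × 1.780 = 5.703 × 10⁻¹⁹ J.
p = √(2mKE) = √(2 × 6.645 × 10⁻²⁷ × 5.703 × 10⁻¹⁹) = 8.706 × 10⁻²³ kg·m/s.
λ = h/p = 6.626 × 10⁻³⁴ / 8.706 × 10⁻²³ = 7.61 × 10⁻¹² m = 7610 fm.

λ = 7610 fm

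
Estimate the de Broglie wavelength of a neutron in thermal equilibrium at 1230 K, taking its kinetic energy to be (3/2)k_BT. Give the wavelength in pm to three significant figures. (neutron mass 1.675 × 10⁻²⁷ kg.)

λ = 71.7 pm

KE = (3/2)k_BT = 1.5 × 1.381 × 10⁻²³ × 1230 = 2.548 × 10⁻²⁰ J.
p = √(2mKE) = √(2 × 1.675 × 10⁻²⁷ × 2.548 × 10⁻²⁰) = 9.239 × 10⁻²⁴ kg·m/s.
λ = h/p = 7.17 × 10⁻¹¹ m = 71.7 pm.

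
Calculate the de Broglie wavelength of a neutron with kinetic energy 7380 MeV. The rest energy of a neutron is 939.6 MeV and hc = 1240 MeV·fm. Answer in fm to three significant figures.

λ = 0.150 fm

Total energy E = KE + m₀c² = 7380 + 939.6 = 8319.6 MeV.
(pc)² = E² − (m₀c²)² = (8319.6)² − (939.6)² = 6.833 × 10⁷ MeV², so pc = 8266 MeV.
λ = hc/(pc) = 1240 MeV·fm / 8266 MeV = 0.150 fm.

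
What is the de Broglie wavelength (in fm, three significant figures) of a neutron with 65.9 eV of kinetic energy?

KE = 65.9 eV = 1.056 × 10⁻¹⁷ J.
p = √(2mKE) = √(2 × 1.675 × 10⁻²⁷ × 1.056 × 10⁻¹⁷) = 1.881 × 10⁻²² kg·m/s.
λ = h/p = 6.626 × 10⁻³⁴ / 1.881 × 10⁻²² = 3.52 × 10⁻¹² m = 3520 fm.

λ = 3520 fm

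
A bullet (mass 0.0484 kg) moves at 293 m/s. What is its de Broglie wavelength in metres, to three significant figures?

p = mv = 0.0484 × 293 = 1.418 × 10¹ kg·m/s.
λ = h/p = 6.626 × 10⁻³⁴ / 1.418 × 10¹ = 4.67 × 10⁻³⁵ m.

λ = 4.67 × 10⁻³⁵ m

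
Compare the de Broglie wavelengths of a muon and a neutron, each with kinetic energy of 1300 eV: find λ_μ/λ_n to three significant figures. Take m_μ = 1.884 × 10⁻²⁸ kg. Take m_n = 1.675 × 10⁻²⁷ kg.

λ_μ/λ_n = 2.98

At fixed KE, p = √(2mKE) so λ = h/p ∝ 1/√m.
λ_μ/λ_n = √(m_n/m_μ) = √(1.675 × 10⁻²⁷/1.884 × 10⁻²⁸) = √(8.891) = 2.98.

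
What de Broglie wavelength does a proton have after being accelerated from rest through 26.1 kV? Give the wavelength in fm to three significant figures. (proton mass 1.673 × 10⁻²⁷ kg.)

KE = eV = 1.602 × 10⁻¹⁹ × 2.610 × 10⁴ = 4.181 × 10⁻¹⁵ J.
p = √(2mKE) = √(2 × 1.673 × 10⁻²⁷ × 4.181 × 10⁻¹⁵) = 3.740 × 10⁻²¹ kg·m/s.
λ = h/p = 6.626 × 10⁻³⁴ / 3.740 × 10⁻²¹ = 1.77 × 10⁻¹³ m = 177 fm.

λ = 177 fm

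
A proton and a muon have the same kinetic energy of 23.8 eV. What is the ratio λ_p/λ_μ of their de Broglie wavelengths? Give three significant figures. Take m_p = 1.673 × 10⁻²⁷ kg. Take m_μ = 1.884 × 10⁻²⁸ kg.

At fixed KE, p = √(2mKE) so λ = h/p ∝ 1/√m.
λ_p/λ_μ = √(m_μ/m_p) = √(1.884 × 10⁻²⁸/1.673 × 10⁻²⁷) = √(0.1126) = 0.336.

λ_p/λ_μ = 0.336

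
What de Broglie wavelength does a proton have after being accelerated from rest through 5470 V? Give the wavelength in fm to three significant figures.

λ = 387 fm

KE = eV = 1.602 × 10⁻¹⁹ × 5470 = 8.763 × 10⁻¹⁶ J.
p = √(2mKE) = √(2 × 1.673 × 10⁻²⁷ × 8.763 × 10⁻¹⁶) = 1.712 × 10⁻²¹ kg·m/s.
λ = h/p = 6.626 × 10⁻³⁴ / 1.712 × 10⁻²¹ = 3.87 × 10⁻¹³ m = 387 fm.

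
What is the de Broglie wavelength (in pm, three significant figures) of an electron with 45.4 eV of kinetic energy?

KE = 45.4 eV = 7.273 × 10⁻¹⁸ J.
p = √(2mKE) = √(2 × 9.109 × 10⁻³¹ × 7.273 × 10⁻¹⁸) = 3.640 × 10⁻²⁴ kg·m/s.
λ = h/p = 6.626 × 10⁻³⁴ / 3.640 × 10⁻²⁴ = 1.82 × 10⁻¹⁰ m = 182 pm.

λ = 182 pm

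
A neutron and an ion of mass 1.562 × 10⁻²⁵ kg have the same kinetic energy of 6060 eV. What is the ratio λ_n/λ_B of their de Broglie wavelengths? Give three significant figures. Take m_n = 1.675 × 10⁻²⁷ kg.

λ_n/λ_B = 9.66

At fixed KE, p = √(2mKE) so λ = h/p ∝ 1/√m.
λ_n/λ_B = √(m_B/m_n) = √(1.562 × 10⁻²⁵/1.675 × 10⁻²⁷) = √(93.25) = 9.66.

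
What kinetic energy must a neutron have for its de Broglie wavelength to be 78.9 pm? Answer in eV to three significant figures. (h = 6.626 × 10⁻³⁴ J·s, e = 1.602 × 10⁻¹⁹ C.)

p = h/λ = 6.626 × 10⁻³⁴ / 7.890 × 10⁻¹¹ = 8.398 × 10⁻²⁴ kg·m/s.
KE = p²/(2m) = (8.398 × 10⁻²⁴)² / (2 × 1.675 × 10⁻²⁷) = 2.105 × 10⁻²⁰ J = 0.131 eV.

KE = 0.131 eV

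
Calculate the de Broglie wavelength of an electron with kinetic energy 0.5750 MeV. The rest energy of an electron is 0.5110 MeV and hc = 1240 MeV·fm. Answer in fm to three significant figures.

Total energy E = KE + m₀c² = 0.5750 + 0.5110 = 1.0860 MeV.
(pc)² = E² − (m₀c²)² = (1.0860)² − (0.5110)² = 0.9183 MeV², so pc = 0.9583 MeV.
λ = hc/(pc) = 1240 MeV·fm / 0.9583 MeV = 1290 fm.

λ = 1290 fm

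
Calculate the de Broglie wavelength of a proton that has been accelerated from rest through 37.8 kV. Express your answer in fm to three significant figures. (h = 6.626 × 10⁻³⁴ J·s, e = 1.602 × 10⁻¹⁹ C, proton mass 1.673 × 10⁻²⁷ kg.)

λ = 147 fm

KE = eV = 1.602 × 10⁻¹⁹ × 3.780 × 10⁴ = 6.056 × 10⁻¹⁵ J.
p = √(2mKE) = √(2 × 1.673 × 10⁻²⁷ × 6.056 × 10⁻¹⁵) = 4.501 × 10⁻²¹ kg·m/s.
λ = h/p = 6.626 × 10⁻³⁴ / 4.501 × 10⁻²¹ = 1.47 × 10⁻¹³ m = 147 fm.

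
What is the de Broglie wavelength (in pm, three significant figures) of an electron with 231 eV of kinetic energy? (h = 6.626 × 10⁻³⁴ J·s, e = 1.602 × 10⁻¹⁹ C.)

KE = 231 eV = 3.701 × 10⁻¹⁷ J.
p = √(2mKE) = √(2 × 9.109 × 10⁻³¹ × 3.701 × 10⁻¹⁷) = 8.211 × 10⁻²⁴ kg·m/s.
λ = h/p = 6.626 × 10⁻³⁴ / 8.211 × 10⁻²⁴ = 8.07 × 10⁻¹¹ m = 80.7 pm.

λ = 80.7 pm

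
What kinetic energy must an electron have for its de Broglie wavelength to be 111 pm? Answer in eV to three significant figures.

p = h/λ = 6.626 × 10⁻³⁴ / 1.110 × 10⁻¹⁰ = 5.969 × 10⁻²⁴ kg·m/s.
KE = p²/(2m) = (5.969 × 10⁻²⁴)² / (2 × 9.109 × 10⁻³¹) = 1.956 × 10⁻¹⁷ J = 122 eV.

KE = 122 eV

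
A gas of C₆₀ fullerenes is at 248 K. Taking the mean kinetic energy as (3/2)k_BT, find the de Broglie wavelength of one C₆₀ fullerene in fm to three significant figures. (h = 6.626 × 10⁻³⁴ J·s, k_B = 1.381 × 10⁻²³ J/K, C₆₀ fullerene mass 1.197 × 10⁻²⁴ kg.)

KE = (3/2)k_BT = 1.5 × 1.381 × 10⁻²³ × 248 = 5.137 × 10⁻²¹ J.
p = √(2mKE) = √(2 × 1.197 × 10⁻²⁴ × 5.137 × 10⁻²¹) = 1.109 × 10⁻²² kg·m/s.
λ = h/p = 5.97 × 10⁻¹² m = 5970 fm.

λ = 5970 fm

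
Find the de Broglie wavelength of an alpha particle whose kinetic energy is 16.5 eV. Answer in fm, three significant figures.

KE = 16.5 eV = 2.643 × 10⁻¹⁸ J.
p = √(2mKE) = √(2 × 6.645 × 10⁻²⁷ × 2.643 × 10⁻¹⁸) = 1.874 × 10⁻²² kg·m/s.
λ = h/p = 6.626 × 10⁻³⁴ / 1.874 × 10⁻²² = 3.54 × 10⁻¹² m = 3540 fm.

λ = 3540 fm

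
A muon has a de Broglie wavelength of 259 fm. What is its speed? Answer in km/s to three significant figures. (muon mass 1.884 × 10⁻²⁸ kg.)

v = 1.36 × 10⁴ km/s

p = h/λ = 6.626 × 10⁻³⁴ / 2.590 × 10⁻¹³ = 2.558 × 10⁻²¹ kg·m/s.
v = p/m = 2.558 × 10⁻²¹ / 1.884 × 10⁻²⁸ = 1.36 × 10⁷ m/s = 1.36 × 10⁴ km/s.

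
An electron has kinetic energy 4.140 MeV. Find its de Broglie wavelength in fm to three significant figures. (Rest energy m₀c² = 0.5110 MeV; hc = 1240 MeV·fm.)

Total energy E = KE + m₀c² = 4.140 + 0.5110 = 4.6510 MeV.
(pc)² = E² − (m₀c²)² = (4.6510)² − (0.5110)² = 21.37 MeV², so pc = 4.623 MeV.
λ = hc/(pc) = 1240 MeV·fm / 4.623 MeV = 268 fm.

λ = 268 fm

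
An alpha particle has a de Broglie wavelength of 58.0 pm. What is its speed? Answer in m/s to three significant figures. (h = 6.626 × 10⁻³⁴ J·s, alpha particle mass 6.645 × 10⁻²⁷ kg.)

v = 1720 m/s

p = h/λ = 6.626 × 10⁻³⁴ / 5.800 × 10⁻¹¹ = 1.142 × 10⁻²³ kg·m/s.
v = p/m = 1.142 × 10⁻²³ / 6.645 × 10⁻²⁷ = 1.72 × 10³ m/s = 1720 m/s.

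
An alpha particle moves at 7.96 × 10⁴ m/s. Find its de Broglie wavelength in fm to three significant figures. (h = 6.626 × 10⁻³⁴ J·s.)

λ = 1250 fm

p = mv = 6.645 × 10⁻²⁷ × 7.96 × 10⁴ = 5.289 × 10⁻²² kg·m/s.
λ = h/p = 6.626 × 10⁻³⁴ / 5.289 × 10⁻²² = 1.25 × 10⁻¹² m = 1250 fm.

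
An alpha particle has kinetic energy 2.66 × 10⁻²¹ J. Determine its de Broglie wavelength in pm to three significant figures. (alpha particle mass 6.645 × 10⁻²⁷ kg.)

λ = 111 pm

p = √(2mKE) = √(2 × 6.645 × 10⁻²⁷ × 2.660 × 10⁻²¹) = 5.946 × 10⁻²⁴ kg·m/s.
λ = h/p = 6.626 × 10⁻³⁴ / 5.946 × 10⁻²⁴ = 1.11 × 10⁻¹⁰ m = 111 pm.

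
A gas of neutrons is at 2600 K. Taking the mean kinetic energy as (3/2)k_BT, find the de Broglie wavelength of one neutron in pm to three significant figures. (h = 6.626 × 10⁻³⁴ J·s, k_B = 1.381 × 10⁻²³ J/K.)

λ = 49.3 pm

KE = (3/2)k_BT = 1.5 × 1.381 × 10⁻²³ × 2600 = 5.386 × 10⁻²⁰ J.
p = √(2mKE) = √(2 × 1.675 × 10⁻²⁷ × 5.386 × 10⁻²⁰) = 1.343 × 10⁻²³ kg·m/s.
λ = h/p = 4.93 × 10⁻¹¹ m = 49.3 pm.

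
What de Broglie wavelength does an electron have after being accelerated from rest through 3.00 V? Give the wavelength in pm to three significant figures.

λ = 708 pm

KE = eV = 1.602 × 10⁻¹⁹ × 3.000 = 4.806 × 10⁻¹⁹ J.
p = √(2mKE) = √(2 × 9.109 × 10⁻³¹ × 4.806 × 10⁻¹⁹) = 9.357 × 10⁻²⁵ kg·m/s.
λ = h/p = 6.626 × 10⁻³⁴ / 9.357 × 10⁻²⁵ = 7.08 × 10⁻¹⁰ m = 708 pm.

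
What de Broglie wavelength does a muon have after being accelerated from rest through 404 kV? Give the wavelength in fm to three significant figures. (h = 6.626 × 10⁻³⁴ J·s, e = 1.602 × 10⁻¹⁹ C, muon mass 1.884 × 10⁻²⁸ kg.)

KE = eV = 1.602 × 10⁻¹⁹ × 4.040 × 10⁵ = 6.472 × 10⁻¹⁴ J.
p = √(2mKE) = √(2 × 1.884 × 10⁻²⁸ × 6.472 × 10⁻¹⁴) = 4.938 × 10⁻²¹ kg·m/s.
λ = h/p = 6.626 × 10⁻³⁴ / 4.938 × 10⁻²¹ = 1.34 × 10⁻¹³ m = 134 fm.

λ = 134 fm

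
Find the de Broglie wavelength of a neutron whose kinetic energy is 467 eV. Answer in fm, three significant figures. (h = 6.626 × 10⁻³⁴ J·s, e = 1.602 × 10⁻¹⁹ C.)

λ = 1320 fm

KE = 467 eV = 7.481 × 10⁻¹⁷ J.
p = √(2mKE) = √(2 × 1.675 × 10⁻²⁷ × 7.481 × 10⁻¹⁷) = 5.006 × 10⁻²² kg·m/s.
λ = h/p = 6.626 × 10⁻³⁴ / 5.006 × 10⁻²² = 1.32 × 10⁻¹² m = 1320 fm.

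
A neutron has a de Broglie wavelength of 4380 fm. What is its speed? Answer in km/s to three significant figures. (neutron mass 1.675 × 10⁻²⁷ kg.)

p = h/λ = 6.626 × 10⁻³⁴ / 4.380 × 10⁻¹² = 1.513 × 10⁻²² kg·m/s.
v = p/m = 1.513 × 10⁻²² / 1.675 × 10⁻²⁷ = 9.03 × 10⁴ m/s = 90.3 km/s.

v = 90.3 km/s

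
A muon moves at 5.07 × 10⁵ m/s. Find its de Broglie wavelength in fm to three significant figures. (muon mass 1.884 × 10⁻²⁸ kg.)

λ = 6940 fm

p = mv = 1.884 × 10⁻²⁸ × 5.07 × 10⁵ = 9.552 × 10⁻²³ kg·m/s.
λ = h/p = 6.626 × 10⁻³⁴ / 9.552 × 10⁻²³ = 6.94 × 10⁻¹² m = 6940 fm.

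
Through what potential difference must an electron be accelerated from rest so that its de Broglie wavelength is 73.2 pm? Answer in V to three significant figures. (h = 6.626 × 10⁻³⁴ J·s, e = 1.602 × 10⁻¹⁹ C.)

V = 281 V

p = h/λ = 6.626 × 10⁻³⁴ / 7.320 × 10⁻¹¹ = 9.052 × 10⁻²⁴ kg·m/s.
KE = p²/(2m) = 4.498 × 10⁻¹⁷ J.
V = KE/e = 4.498 × 10⁻¹⁷ / (1.602 × 10⁻¹⁹) = 281 V.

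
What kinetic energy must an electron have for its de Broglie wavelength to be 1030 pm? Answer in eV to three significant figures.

p = h/λ = 6.626 × 10⁻³⁴ / 1.030 × 10⁻⁹ = 6.433 × 10⁻²⁵ kg·m/s.
KE = p²/(2m) = (6.433 × 10⁻²⁵)² / (2 × 9.109 × 10⁻³¹) = 2.272 × 10⁻¹⁹ J = 1.42 eV.

KE = 1.42 eV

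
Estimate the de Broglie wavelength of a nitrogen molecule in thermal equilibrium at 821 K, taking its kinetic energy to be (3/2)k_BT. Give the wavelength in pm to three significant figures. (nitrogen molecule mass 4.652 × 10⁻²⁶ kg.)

λ = 16.7 pm

KE = (3/2)k_BT = 1.5 × 1.381 × 10⁻²³ × 821 = 1.701 × 10⁻²⁰ J.
p = √(2mKE) = √(2 × 4.652 × 10⁻²⁶ × 1.701 × 10⁻²⁰) = 3.978 × 10⁻²³ kg·m/s.
λ = h/p = 1.67 × 10⁻¹¹ m = 16.7 pm.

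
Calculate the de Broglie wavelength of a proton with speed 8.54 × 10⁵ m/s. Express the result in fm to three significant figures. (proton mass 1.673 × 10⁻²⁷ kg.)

λ = 464 fm

p = mv = 1.673 × 10⁻²⁷ × 8.54 × 10⁵ = 1.429 × 10⁻²¹ kg·m/s.
λ = h/p = 6.626 × 10⁻³⁴ / 1.429 × 10⁻²¹ = 4.64 × 10⁻¹³ m = 464 fm.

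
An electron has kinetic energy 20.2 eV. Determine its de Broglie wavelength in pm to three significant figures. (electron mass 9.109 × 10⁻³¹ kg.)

λ = 273 pm

KE = 20.2 eV = 3.236 × 10⁻¹⁸ J.
p = √(2mKE) = √(2 × 9.109 × 10⁻³¹ × 3.236 × 10⁻¹⁸) = 2.428 × 10⁻²⁴ kg·m/s.
λ = h/p = 6.626 × 10⁻³⁴ / 2.428 × 10⁻²⁴ = 2.73 × 10⁻¹⁰ m = 273 pm.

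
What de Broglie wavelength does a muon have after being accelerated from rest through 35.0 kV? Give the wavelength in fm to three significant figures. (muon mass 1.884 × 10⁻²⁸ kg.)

λ = 456 fm

KE = eV = 1.602 × 10⁻¹⁹ × 3.500 × 10⁴ = 5.607 × 10⁻¹⁵ J.
p = √(2mKE) = √(2 × 1.884 × 10⁻²⁸ × 5.607 × 10⁻¹⁵) = 1.454 × 10⁻²¹ kg·m/s.
λ = h/p = 6.626 × 10⁻³⁴ / 1.454 × 10⁻²¹ = 4.56 × 10⁻¹³ m = 456 fm.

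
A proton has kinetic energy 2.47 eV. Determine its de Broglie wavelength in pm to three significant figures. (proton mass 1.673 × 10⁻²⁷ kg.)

KE = 2.47 eV = 3.957 × 10⁻¹⁹ J.
p = √(2mKE) = √(2 × 1.673 × 10⁻²⁷ × 3.957 × 10⁻¹⁹) = 3.639 × 10⁻²³ kg·m/s.
λ = h/p = 6.626 × 10⁻³⁴ / 3.639 × 10⁻²³ = 1.82 × 10⁻¹¹ m = 18.2 pm.

λ = 18.2 pm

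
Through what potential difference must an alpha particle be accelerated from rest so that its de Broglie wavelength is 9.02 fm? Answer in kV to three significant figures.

p = h/λ = 6.626 × 10⁻³⁴ / 9.020 × 10⁻¹⁵ = 7.346 × 10⁻²⁰ kg·m/s.
KE = p²/(2m) = 4.060 × 10⁻¹³ J.
V = KE/2e = 4.060 × 10⁻¹³ / (2 × 1.602 × 10⁻¹⁹) = 1270 kV.

V = 1270 kV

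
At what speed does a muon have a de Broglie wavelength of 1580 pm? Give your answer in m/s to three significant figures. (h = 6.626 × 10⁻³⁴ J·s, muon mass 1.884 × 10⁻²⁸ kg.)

v = 2230 m/s

p = h/λ = 6.626 × 10⁻³⁴ / 1.580 × 10⁻⁹ = 4.194 × 10⁻²⁵ kg·m/s.
v = p/m = 4.194 × 10⁻²⁵ / 1.884 × 10⁻²⁸ = 2.23 × 10³ m/s = 2230 m/s.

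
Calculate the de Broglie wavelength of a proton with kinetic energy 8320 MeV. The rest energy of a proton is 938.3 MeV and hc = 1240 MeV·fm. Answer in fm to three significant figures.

λ = 0.135 fm

Total energy E = KE + m₀c² = 8320 + 938.3 = 9258.3 MeV.
(pc)² = E² − (m₀c²)² = (9258.3)² − (938.3)² = 8.484 × 10⁷ MeV², so pc = 9211 MeV.
λ = hc/(pc) = 1240 MeV·fm / 9211 MeV = 0.135 fm.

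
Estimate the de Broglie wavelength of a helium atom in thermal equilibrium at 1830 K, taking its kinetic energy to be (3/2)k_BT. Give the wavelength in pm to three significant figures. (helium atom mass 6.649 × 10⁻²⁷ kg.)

λ = 29.5 pm

KE = (3/2)k_BT = 1.5 × 1.381 × 10⁻²³ × 1830 = 3.791 × 10⁻²⁰ J.
p = √(2mKE) = √(2 × 6.649 × 10⁻²⁷ × 3.791 × 10⁻²⁰) = 2.245 × 10⁻²³ kg·m/s.
λ = h/p = 2.95 × 10⁻¹¹ m = 29.5 pm.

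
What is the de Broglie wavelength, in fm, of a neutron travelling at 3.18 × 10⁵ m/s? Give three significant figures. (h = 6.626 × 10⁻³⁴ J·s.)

p = mv = 1.675 × 10⁻²⁷ × 3.18 × 10⁵ = 5.326 × 10⁻²² kg·m/s.
λ = h/p = 6.626 × 10⁻³⁴ / 5.326 × 10⁻²² = 1.24 × 10⁻¹² m = 1240 fm.

λ = 1240 fm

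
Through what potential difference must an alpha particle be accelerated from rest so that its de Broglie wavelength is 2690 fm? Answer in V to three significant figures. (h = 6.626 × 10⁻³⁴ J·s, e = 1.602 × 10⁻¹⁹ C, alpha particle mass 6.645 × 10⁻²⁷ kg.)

V = 14.2 V

p = h/λ = 6.626 × 10⁻³⁴ / 2.690 × 10⁻¹² = 2.463 × 10⁻²² kg·m/s.
KE = p²/(2m) = 4.565 × 10⁻¹⁸ J.
V = KE/2e = 4.565 × 10⁻¹⁸ / (2 × 1.602 × 10⁻¹⁹) = 14.2 V.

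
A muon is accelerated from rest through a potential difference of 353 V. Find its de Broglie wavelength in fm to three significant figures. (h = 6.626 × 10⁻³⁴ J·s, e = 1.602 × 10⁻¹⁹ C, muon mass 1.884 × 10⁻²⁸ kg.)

λ = 4540 fm

KE = eV = 1.602 × 10⁻¹⁹ × 353.0 = 5.655 × 10⁻¹⁷ J.
p = √(2mKE) = √(2 × 1.884 × 10⁻²⁸ × 5.655 × 10⁻¹⁷) = 1.460 × 10⁻²² kg·m/s.
λ = h/p = 6.626 × 10⁻³⁴ / 1.460 × 10⁻²² = 4.54 × 10⁻¹² m = 4540 fm.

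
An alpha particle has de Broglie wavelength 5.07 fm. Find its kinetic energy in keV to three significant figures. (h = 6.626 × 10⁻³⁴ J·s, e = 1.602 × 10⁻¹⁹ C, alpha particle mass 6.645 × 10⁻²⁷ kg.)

p = h/λ = 6.626 × 10⁻³⁴ / 5.070 × 10⁻¹⁵ = 1.307 × 10⁻¹⁹ kg·m/s.
KE = p²/(2m) = (1.307 × 10⁻¹⁹)² / (2 × 6.645 × 10⁻²⁷) = 1.285 × 10⁻¹² J = 8020 keV.

KE = 8020 keV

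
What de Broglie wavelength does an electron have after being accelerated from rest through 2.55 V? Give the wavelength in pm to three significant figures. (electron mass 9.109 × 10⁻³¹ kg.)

KE = eV = 1.602 × 10⁻¹⁹ × 2.550 = 4.085 × 10⁻¹⁹ J.
p = √(2mKE) = √(2 × 9.109 × 10⁻³¹ × 4.085 × 10⁻¹⁹) = 8.627 × 10⁻²⁵ kg·m/s.
λ = h/p = 6.626 × 10⁻³⁴ / 8.627 × 10⁻²⁵ = 7.68 × 10⁻¹⁰ m = 768 pm.

λ = 768 pm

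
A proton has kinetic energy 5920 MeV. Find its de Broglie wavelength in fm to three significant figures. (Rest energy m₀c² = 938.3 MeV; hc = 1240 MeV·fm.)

λ = 0.183 fm

Total energy E = KE + m₀c² = 5920 + 938.3 = 6858.3 MeV.
(pc)² = E² − (m₀c²)² = (6858.3)² − (938.3)² = 4.616 × 10⁷ MeV², so pc = 6794 MeV.
λ = hc/(pc) = 1240 MeV·fm / 6794 MeV = 0.183 fm.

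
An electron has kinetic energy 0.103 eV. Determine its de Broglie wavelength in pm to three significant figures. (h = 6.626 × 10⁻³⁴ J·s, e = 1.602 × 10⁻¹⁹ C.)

KE = 0.103 eV = 1.650 × 10⁻²⁰ J.
p = √(2mKE) = √(2 × 9.109 × 10⁻³¹ × 1.650 × 10⁻²⁰) = 1.734 × 10⁻²⁵ kg·m/s.
λ = h/p = 6.626 × 10⁻³⁴ / 1.734 × 10⁻²⁵ = 3.82 × 10⁻⁹ m = 3820 pm.

λ = 3820 pm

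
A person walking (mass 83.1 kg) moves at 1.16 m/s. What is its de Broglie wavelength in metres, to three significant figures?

λ = 6.87 × 10⁻³⁶ m

p = mv = 83.1 × 1.16 = 9.640 × 10¹ kg·m/s.
λ = h/p = 6.626 × 10⁻³⁴ / 9.640 × 10¹ = 6.87 × 10⁻³⁶ m.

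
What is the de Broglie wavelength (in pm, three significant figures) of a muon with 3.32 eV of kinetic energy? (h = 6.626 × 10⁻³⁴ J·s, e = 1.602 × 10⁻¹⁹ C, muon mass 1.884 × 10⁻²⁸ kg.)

λ = 46.8 pm

KE = 3.32 eV = 5.319 × 10⁻¹⁹ J.
p = √(2mKE) = √(2 × 1.884 × 10⁻²⁸ × 5.319 × 10⁻¹⁹) = 1.416 × 10⁻²³ kg·m/s.
λ = h/p = 6.626 × 10⁻³⁴ / 1.416 × 10⁻²³ = 4.68 × 10⁻¹¹ m = 46.8 pm.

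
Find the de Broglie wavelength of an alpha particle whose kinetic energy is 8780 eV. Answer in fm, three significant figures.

KE = 8780 eV = 1.407 × 10⁻¹⁵ J.
p = √(2mKE) = √(2 × 6.645 × 10⁻²⁷ × 1.407 × 10⁻¹⁵) = 4.324 × 10⁻²¹ kg·m/s.
λ = h/p = 6.626 × 10⁻³⁴ / 4.324 × 10⁻²¹ = 1.53 × 10⁻¹³ m = 153 fm.

λ = 153 fm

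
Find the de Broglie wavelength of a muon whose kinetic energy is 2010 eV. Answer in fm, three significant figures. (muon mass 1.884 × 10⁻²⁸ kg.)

λ = 1900 fm

KE = 2010 eV = 3.220 × 10⁻¹⁶ J.
p = √(2mKE) = √(2 × 1.884 × 10⁻²⁸ × 3.220 × 10⁻¹⁶) = 3.483 × 10⁻²² kg·m/s.
λ = h/p = 6.626 × 10⁻³⁴ / 3.483 × 10⁻²² = 1.90 × 10⁻¹² m = 1900 fm.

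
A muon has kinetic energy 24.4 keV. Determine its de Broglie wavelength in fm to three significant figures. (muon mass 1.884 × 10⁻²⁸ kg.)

KE = 24.4 keV = 3.909 × 10⁻¹⁵ J.
p = √(2mKE) = √(2 × 1.884 × 10⁻²⁸ × 3.909 × 10⁻¹⁵) = 1.214 × 10⁻²¹ kg·m/s.
λ = h/p = 6.626 × 10⁻³⁴ / 1.214 × 10⁻²¹ = 5.46 × 10⁻¹³ m = 546 fm.

λ = 546 fm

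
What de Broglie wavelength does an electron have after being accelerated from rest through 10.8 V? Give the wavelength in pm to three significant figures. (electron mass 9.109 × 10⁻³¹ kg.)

KE = eV = 1.602 × 10⁻¹⁹ × 10.80 = 1.730 × 10⁻¹⁸ J.
p = √(2mKE) = √(2 × 9.109 × 10⁻³¹ × 1.730 × 10⁻¹⁸) = 1.775 × 10⁻²⁴ kg·m/s.
λ = h/p = 6.626 × 10⁻³⁴ / 1.775 × 10⁻²⁴ = 3.73 × 10⁻¹⁰ m = 373 pm.

λ = 373 pm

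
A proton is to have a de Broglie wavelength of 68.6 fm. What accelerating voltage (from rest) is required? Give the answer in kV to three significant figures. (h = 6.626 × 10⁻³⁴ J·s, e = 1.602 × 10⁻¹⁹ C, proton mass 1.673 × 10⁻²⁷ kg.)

V = 174 kV

p = h/λ = 6.626 × 10⁻³⁴ / 6.860 × 10⁻¹⁴ = 9.659 × 10⁻²¹ kg·m/s.
KE = p²/(2m) = 2.788 × 10⁻¹⁴ J.
V = KE/e = 2.788 × 10⁻¹⁴ / (1.602 × 10⁻¹⁹) = 174 kV.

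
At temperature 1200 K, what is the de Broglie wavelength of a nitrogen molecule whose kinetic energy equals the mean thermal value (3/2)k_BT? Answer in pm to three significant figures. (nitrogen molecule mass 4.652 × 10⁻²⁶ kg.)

λ = 13.8 pm

KE = (3/2)k_BT = 1.5 × 1.381 × 10⁻²³ × 1200 = 2.486 × 10⁻²⁰ J.
p = √(2mKE) = √(2 × 4.652 × 10⁻²⁶ × 2.486 × 10⁻²⁰) = 4.809 × 10⁻²³ kg·m/s.
λ = h/p = 1.38 × 10⁻¹¹ m = 13.8 pm.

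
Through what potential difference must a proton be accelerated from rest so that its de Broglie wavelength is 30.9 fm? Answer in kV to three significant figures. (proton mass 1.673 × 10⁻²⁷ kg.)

V = 858 kV

p = h/λ = 6.626 × 10⁻³⁴ / 3.090 × 10⁻¹⁴ = 2.144 × 10⁻²⁰ kg·m/s.
KE = p²/(2m) = 1.374 × 10⁻¹³ J.
V = KE/e = 1.374 × 10⁻¹³ / (1.602 × 10⁻¹⁹) = 858 kV.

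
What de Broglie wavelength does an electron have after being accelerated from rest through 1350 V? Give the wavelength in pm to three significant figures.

KE = eV = 1.602 × 10⁻¹⁹ × 1350 = 2.163 × 10⁻¹⁶ J.
p = √(2mKE) = √(2 × 9.109 × 10⁻³¹ × 2.163 × 10⁻¹⁶) = 1.985 × 10⁻²³ kg·m/s.
λ = h/p = 6.626 × 10⁻³⁴ / 1.985 × 10⁻²³ = 3.34 × 10⁻¹¹ m = 33.4 pm.

λ = 33.4 pm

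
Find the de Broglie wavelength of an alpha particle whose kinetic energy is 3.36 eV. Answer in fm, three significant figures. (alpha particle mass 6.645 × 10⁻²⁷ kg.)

KE = 3.36 eV = 5.383 × 10⁻¹⁹ J.
p = √(2mKE) = √(2 × 6.645 × 10⁻²⁷ × 5.383 × 10⁻¹⁹) = 8.458 × 10⁻²³ kg·m/s.
λ = h/p = 6.626 × 10⁻³⁴ / 8.458 × 10⁻²³ = 7.83 × 10⁻¹² m = 7830 fm.

λ = 7830 fm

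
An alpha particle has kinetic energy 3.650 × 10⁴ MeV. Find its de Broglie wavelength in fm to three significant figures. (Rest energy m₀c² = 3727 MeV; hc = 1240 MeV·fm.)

Total energy E = KE + m₀c² = 3.650 × 10⁴ + 3727 = 40227 MeV.
(pc)² = E² − (m₀c²)² = (40227)² − (3727)² = 1.604 × 10⁹ MeV², so pc = 4.005 × 10⁴ MeV.
λ = hc/(pc) = 1240 MeV·fm / 4.005 × 10⁴ MeV = 0.0310 fm.

λ = 0.0310 fm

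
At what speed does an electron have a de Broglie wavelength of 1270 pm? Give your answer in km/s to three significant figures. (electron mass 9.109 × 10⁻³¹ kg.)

v = 573 km/s

p = h/λ = 6.626 × 10⁻³⁴ / 1.270 × 10⁻⁹ = 5.217 × 10⁻²⁵ kg·m/s.
v = p/m = 5.217 × 10⁻²⁵ / 9.109 × 10⁻³¹ = 5.73 × 10⁵ m/s = 573 km/s.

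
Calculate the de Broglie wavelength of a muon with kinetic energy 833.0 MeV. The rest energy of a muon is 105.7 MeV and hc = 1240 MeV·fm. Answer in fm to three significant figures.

λ = 1.33 fm

Total energy E = KE + m₀c² = 833.0 + 105.7 = 938.7 MeV.
(pc)² = E² − (m₀c²)² = (938.7)² − (105.7)² = 8.700 × 10⁵ MeV², so pc = 932.7 MeV.
λ = hc/(pc) = 1240 MeV·fm / 932.7 MeV = 1.33 fm.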